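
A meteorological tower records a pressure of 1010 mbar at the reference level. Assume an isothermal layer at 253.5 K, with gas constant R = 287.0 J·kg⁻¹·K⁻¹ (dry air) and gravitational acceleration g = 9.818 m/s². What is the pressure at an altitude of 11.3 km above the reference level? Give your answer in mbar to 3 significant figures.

Scale height: H = RT/g = 287.0 × 253.5 / 9.818 = 7410.3 m.
Barometric formula: P = P₀ exp(−z/H).
z/H = 11300/7410.3 = 1.5249; exp(−1.5249) = 0.21764.
P = 1010 × 0.21764 = 219.82 mbar.

P ≈ 220 mbar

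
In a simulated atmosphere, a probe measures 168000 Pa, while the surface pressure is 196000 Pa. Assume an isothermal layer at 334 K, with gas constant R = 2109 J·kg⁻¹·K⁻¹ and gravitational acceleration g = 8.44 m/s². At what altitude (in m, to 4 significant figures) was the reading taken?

Scale height: H = RT/g = 2109 × 334 / 8.44 = 83460 m.
Invert the barometric formula: z = H ln(P₀/P).
P₀/P = 196000/168000 = 1.1667; ln(1.1667) = 0.15418.
z = 83460 × 0.15418 = 12868 m.

z ≈ 12870 m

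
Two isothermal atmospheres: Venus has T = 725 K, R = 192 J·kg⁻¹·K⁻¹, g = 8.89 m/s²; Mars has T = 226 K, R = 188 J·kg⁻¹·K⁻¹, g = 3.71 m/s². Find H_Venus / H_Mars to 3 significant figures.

H_Venus/H_Mars ≈ 1.37

H = RT/g for each body.
H_Venus = 192 × 725 / 8.89 = 15658 m.
H_Mars = 188 × 226 / 3.71 = 11452 m.
H_Venus/H_Mars = 15658/11452 = 1.3673.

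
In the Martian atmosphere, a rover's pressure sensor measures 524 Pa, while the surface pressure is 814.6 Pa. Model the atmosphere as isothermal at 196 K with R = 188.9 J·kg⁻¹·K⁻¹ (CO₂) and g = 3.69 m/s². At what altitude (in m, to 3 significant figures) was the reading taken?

z ≈ 4430 m

Scale height: H = RT/g = 188.9 × 196 / 3.69 = 10034 m.
Invert the barometric formula: z = H ln(P₀/P).
P₀/P = 814.6/524 = 1.5546; ln(1.5546) = 0.44122.
z = 10034 × 0.44122 = 4427.2 m.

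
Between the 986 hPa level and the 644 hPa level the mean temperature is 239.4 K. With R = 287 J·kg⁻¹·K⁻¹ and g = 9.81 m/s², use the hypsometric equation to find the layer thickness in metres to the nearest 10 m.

Hypsometric equation: Δz = (R T̄/g) ln(P₁/P₂).
R T̄/g = 287 × 239.4 / 9.81 = 7003.9 m.
ln(986/644) = ln(1.5311) = 0.42599.
Δz = 7003.9 × 0.42599 = 2983.6 m.

Δz ≈ 2980 m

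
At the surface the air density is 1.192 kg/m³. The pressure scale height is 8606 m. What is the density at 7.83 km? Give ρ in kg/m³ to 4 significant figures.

ρ ≈ 0.4799 kg/m³

In an isothermal atmosphere, density decays like pressure: ρ = ρ₀ exp(−z/H).
z/H = 7830.0/8606.0 = 0.90983; exp(−0.90983) = 0.40259.
ρ = 1.192 × 0.40259 = 0.47989 kg/m³.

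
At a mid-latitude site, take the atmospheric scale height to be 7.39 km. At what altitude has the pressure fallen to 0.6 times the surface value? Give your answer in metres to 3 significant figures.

Set P/P₀ = exp(−z/H) = 0.6, so z = −H ln(0.6).
−ln(0.6) = 0.51083; z = 7390.0 × 0.51083 = 3775.0 m.

z ≈ 3780 m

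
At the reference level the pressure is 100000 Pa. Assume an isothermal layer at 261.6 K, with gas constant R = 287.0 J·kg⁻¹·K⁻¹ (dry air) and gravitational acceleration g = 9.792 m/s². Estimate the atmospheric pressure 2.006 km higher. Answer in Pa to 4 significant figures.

Scale height: H = RT/g = 287.0 × 261.6 / 9.792 = 7667.4 m.
Barometric formula: P = P₀ exp(−z/H).
z/H = 2006.0/7667.4 = 0.26163; exp(−0.26163) = 0.76980.
P = 100000 × 0.76980 = 76980 Pa.

P ≈ 76980 Pa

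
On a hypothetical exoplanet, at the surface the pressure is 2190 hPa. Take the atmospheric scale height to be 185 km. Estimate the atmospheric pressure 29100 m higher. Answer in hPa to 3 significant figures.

P ≈ 1870 hPa

Barometric formula: P = P₀ exp(−z/H).
z/H = 29100/185000 = 0.15730; exp(−0.15730) = 0.85445.
P = 2190 × 0.85445 = 1871.2 hPa.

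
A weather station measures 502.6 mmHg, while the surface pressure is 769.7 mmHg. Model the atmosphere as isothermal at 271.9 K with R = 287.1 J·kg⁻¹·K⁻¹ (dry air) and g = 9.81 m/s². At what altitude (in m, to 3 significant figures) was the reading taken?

Scale height: H = RT/g = 287.1 × 271.9 / 9.81 = 7957.4 m.
Invert the barometric formula: z = H ln(P₀/P).
P₀/P = 769.7/502.6 = 1.5314; ln(1.5314) = 0.42618.
z = 7957.4 × 0.42618 = 3391.3 m.

z ≈ 3390 m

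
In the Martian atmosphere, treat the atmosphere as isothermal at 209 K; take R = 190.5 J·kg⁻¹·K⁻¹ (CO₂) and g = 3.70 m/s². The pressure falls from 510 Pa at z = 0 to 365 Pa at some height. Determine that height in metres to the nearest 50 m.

Scale height: H = RT/g = 190.5 × 209 / 3.70 = 10761 m.
Invert the barometric formula: z = H ln(P₀/P).
P₀/P = 510/365 = 1.3973; ln(1.3973) = 0.33454.
z = 10761 × 0.33454 = 3600.0 m.

z ≈ 3600 m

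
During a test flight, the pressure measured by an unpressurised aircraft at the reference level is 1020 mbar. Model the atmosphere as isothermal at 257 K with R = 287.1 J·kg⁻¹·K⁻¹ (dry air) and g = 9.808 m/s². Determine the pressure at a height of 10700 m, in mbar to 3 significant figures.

P ≈ 246 mbar

Scale height: H = RT/g = 287.1 × 257 / 9.808 = 7522.9 m.
Barometric formula: P = P₀ exp(−z/H).
z/H = 10700/7522.9 = 1.4223; exp(−1.4223) = 0.24116.
P = 1020 × 0.24116 = 245.98 mbar.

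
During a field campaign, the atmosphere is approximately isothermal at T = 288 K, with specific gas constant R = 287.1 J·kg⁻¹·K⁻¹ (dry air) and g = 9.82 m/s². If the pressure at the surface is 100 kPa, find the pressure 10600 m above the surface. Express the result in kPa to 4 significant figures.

Scale height: H = RT/g = 287.1 × 288 / 9.82 = 8420.0 m.
Barometric formula: P = P₀ exp(−z/H).
z/H = 10600/8420.0 = 1.2589; exp(−1.2589) = 0.28397.
P = 100 × 0.28397 = 28.397 kPa.

P ≈ 28.40 kPa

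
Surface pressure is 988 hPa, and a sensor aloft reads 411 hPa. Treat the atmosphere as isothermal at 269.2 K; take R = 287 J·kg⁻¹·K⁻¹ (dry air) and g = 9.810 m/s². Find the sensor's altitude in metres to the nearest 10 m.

Scale height: H = RT/g = 287 × 269.2 / 9.810 = 7875.7 m.
Invert the barometric formula: z = H ln(P₀/P).
P₀/P = 988/411 = 2.4039; ln(2.4039) = 0.87709.
z = 7875.7 × 0.87709 = 6907.7 m.

z ≈ 6910 m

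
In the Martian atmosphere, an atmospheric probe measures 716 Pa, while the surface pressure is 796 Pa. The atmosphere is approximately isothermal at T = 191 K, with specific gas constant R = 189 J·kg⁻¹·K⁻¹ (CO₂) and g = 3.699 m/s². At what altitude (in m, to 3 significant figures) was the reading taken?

Scale height: H = RT/g = 189 × 191 / 3.699 = 9759.1 m.
Invert the barometric formula: z = H ln(P₀/P).
P₀/P = 796/716 = 1.1117; ln(1.1117) = 0.10589.
z = 9759.1 × 0.10589 = 1033.4 m.

z ≈ 1030 m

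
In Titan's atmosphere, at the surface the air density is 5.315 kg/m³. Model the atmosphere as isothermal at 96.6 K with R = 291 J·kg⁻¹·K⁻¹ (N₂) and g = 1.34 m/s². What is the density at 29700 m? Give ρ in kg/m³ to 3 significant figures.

Scale height: H = RT/g = 291 × 96.6 / 1.34 = 20978 m.
In an isothermal atmosphere, density decays like pressure: ρ = ρ₀ exp(−z/H).
z/H = 29700/20978 = 1.4158; exp(−1.4158) = 0.24273.
ρ = 5.315 × 0.24273 = 1.2901 kg/m³.

ρ ≈ 1.29 kg/m³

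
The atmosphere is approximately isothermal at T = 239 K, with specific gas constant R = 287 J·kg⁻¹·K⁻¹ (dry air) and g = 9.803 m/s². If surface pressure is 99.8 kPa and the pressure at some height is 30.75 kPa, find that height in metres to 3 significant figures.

Scale height: H = RT/g = 287 × 239 / 9.803 = 6997.1 m.
Invert the barometric formula: z = H ln(P₀/P).
P₀/P = 99.8/30.75 = 3.2455; ln(3.2455) = 1.1773.
z = 6997.1 × 1.1773 = 8237.7 m.

z ≈ 8240 m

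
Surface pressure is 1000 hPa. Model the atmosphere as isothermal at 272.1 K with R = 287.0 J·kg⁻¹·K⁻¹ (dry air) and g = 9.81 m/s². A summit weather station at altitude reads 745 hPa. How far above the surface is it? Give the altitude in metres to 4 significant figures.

z ≈ 2343 m

Scale height: H = RT/g = 287.0 × 272.1 / 9.81 = 7960.5 m.
Invert the barometric formula: z = H ln(P₀/P).
P₀/P = 1000/745 = 1.3423; ln(1.3423) = 0.29438.
z = 7960.5 × 0.29438 = 2343.4 m.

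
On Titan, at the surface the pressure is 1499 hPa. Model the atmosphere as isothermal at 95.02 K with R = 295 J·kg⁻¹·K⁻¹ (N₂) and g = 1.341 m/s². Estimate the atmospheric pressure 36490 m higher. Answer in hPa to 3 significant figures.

Scale height: H = RT/g = 295 × 95.02 / 1.341 = 20903 m.
Barometric formula: P = P₀ exp(−z/H).
z/H = 36490/20903 = 1.7457; exp(−1.7457) = 0.17452.
P = 1499 × 0.17452 = 261.61 hPa.

P ≈ 262 hPa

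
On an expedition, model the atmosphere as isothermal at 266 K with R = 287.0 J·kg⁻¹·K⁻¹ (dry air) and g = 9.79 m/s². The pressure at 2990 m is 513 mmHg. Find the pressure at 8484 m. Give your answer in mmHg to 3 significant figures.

P ≈ 254 mmHg

Scale height: H = RT/g = 287.0 × 266 / 9.79 = 7798.0 m.
Between two levels, P₂ = P₁ exp(−Δz/H) with Δz = z₂ − z₁.
Δz = 8484.0 − 2990.0 = 5494.0 m; Δz/H = 5494.0/7798.0 = 0.70454.
P₂ = 513 × exp(−0.70454) = 513 × 0.49434 = 253.60 mmHg.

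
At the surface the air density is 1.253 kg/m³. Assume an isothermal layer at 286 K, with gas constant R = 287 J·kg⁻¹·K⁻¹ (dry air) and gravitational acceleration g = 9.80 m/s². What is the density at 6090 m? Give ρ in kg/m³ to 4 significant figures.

Scale height: H = RT/g = 287 × 286 / 9.80 = 8375.7 m.
In an isothermal atmosphere, density decays like pressure: ρ = ρ₀ exp(−z/H).
z/H = 6090.0/8375.7 = 0.72710; exp(−0.72710) = 0.48331.
ρ = 1.253 × 0.48331 = 0.60559 kg/m³.

ρ ≈ 0.6056 kg/m³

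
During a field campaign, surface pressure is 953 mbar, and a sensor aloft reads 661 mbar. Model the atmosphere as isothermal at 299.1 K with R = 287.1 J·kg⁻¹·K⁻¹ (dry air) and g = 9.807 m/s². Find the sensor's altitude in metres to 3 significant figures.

Scale height: H = RT/g = 287.1 × 299.1 / 9.807 = 8756.2 m.
Invert the barometric formula: z = H ln(P₀/P).
P₀/P = 953/661 = 1.4418; ln(1.4418) = 0.36589.
z = 8756.2 × 0.36589 = 3203.8 m.

z ≈ 3200 m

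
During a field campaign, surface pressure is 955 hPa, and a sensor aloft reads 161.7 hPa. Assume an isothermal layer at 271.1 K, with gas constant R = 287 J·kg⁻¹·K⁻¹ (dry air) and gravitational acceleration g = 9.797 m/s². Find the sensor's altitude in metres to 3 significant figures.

z ≈ 14100 m

Scale height: H = RT/g = 287 × 271.1 / 9.797 = 7941.8 m.
Invert the barometric formula: z = H ln(P₀/P).
P₀/P = 955/161.7 = 5.9060; ln(5.9060) = 1.7760.
z = 7941.8 × 1.7760 = 14105 m.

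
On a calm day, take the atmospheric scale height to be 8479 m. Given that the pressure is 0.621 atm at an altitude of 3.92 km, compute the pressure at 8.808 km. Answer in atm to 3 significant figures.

Between two levels, P₂ = P₁ exp(−Δz/H) with Δz = z₂ − z₁.
Δz = 8808.0 − 3920.0 = 4888.0 m; Δz/H = 4888.0/8479.0 = 0.57648.
P₂ = 0.621 × exp(−0.57648) = 0.621 × 0.56187 = 0.34892 atm.

P ≈ 0.349 atm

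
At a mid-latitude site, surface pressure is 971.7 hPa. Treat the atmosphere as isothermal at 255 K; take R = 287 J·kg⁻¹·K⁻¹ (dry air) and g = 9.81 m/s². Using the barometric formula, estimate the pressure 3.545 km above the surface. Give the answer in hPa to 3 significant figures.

Scale height: H = RT/g = 287 × 255 / 9.81 = 7460.2 m.
Barometric formula: P = P₀ exp(−z/H).
z/H = 3545.0/7460.2 = 0.47519; exp(−0.47519) = 0.62177.
P = 971.7 × 0.62177 = 604.17 hPa.

P ≈ 604 hPa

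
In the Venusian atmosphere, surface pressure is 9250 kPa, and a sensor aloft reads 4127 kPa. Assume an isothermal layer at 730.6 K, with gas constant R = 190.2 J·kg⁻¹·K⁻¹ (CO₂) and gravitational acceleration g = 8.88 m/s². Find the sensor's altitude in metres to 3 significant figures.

z ≈ 12600 m

Scale height: H = RT/g = 190.2 × 730.6 / 8.88 = 15649 m.
Invert the barometric formula: z = H ln(P₀/P).
P₀/P = 9250/4127 = 2.2413; ln(2.2413) = 0.80706.
z = 15649 × 0.80706 = 12630 m.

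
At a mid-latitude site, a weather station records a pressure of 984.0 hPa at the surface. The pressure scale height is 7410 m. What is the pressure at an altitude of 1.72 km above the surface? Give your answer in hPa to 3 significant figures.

Barometric formula: P = P₀ exp(−z/H).
z/H = 1720.0/7410.0 = 0.23212; exp(−0.23212) = 0.79285.
P = 984.0 × 0.79285 = 780.16 hPa.

P ≈ 780 hPa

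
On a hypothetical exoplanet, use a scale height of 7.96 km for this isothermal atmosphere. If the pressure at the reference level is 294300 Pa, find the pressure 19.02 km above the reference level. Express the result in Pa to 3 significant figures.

P ≈ 27000 Pa

Barometric formula: P = P₀ exp(−z/H).
z/H = 19020/7960.0 = 2.3894; exp(−2.3894) = 0.091685.
P = 294300 × 0.091685 = 26983 Pa.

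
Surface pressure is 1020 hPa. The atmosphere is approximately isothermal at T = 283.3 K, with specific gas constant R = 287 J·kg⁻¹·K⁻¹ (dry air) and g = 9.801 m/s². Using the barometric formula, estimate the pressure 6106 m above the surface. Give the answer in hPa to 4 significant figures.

Scale height: H = RT/g = 287 × 283.3 / 9.801 = 8295.8 m.
Barometric formula: P = P₀ exp(−z/H).
z/H = 6106.0/8295.8 = 0.73604; exp(−0.73604) = 0.47901.
P = 1020 × 0.47901 = 488.59 hPa.

P ≈ 488.6 hPa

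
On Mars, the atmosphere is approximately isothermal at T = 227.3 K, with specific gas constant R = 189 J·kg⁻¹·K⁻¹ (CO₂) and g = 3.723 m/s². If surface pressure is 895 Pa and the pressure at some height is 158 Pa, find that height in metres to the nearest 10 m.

Scale height: H = RT/g = 189 × 227.3 / 3.723 = 11539 m.
Invert the barometric formula: z = H ln(P₀/P).
P₀/P = 895/158 = 5.6646; ln(5.6646) = 1.7342.
z = 11539 × 1.7342 = 20011 m.

z ≈ 20010 m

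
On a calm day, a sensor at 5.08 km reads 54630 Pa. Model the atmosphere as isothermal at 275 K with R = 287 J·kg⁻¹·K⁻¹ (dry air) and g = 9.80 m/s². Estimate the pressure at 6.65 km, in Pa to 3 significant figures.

P ≈ 45000 Pa

Scale height: H = RT/g = 287 × 275 / 9.80 = 8053.6 m.
Between two levels, P₂ = P₁ exp(−Δz/H) with Δz = z₂ − z₁.
Δz = 6650.0 − 5080.0 = 1570.0 m; Δz/H = 1570.0/8053.6 = 0.19494.
P₂ = 54630 × exp(−0.19494) = 54630 × 0.82288 = 44954 Pa.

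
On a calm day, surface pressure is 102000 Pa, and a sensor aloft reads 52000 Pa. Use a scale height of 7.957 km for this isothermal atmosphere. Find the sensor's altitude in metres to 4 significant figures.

Invert the barometric formula: z = H ln(P₀/P).
P₀/P = 102000/52000 = 1.9615; ln(1.9615) = 0.67371.
z = 7957.0 × 0.67371 = 5360.7 m.

z ≈ 5361 m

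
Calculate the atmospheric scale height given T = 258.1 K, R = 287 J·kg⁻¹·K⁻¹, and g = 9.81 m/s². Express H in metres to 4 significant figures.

The scale height of an isothermal atmosphere is H = RT/g.
H = 287 × 258.1 / 9.81 = 74075/9.81 = 7551.0 m.

H ≈ 7551 m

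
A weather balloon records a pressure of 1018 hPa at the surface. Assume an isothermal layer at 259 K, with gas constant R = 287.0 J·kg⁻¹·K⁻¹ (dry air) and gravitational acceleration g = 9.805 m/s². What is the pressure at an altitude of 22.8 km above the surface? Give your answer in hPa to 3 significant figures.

P ≈ 50.3 hPa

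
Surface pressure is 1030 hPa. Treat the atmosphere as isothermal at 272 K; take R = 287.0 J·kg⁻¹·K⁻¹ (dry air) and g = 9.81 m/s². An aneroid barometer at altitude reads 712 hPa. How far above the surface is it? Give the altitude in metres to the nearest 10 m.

Scale height: H = RT/g = 287.0 × 272 / 9.81 = 7957.6 m.
Invert the barometric formula: z = H ln(P₀/P).
P₀/P = 1030/712 = 1.4466; ln(1.4466) = 0.36922.
z = 7957.6 × 0.36922 = 2938.1 m.

z ≈ 2940 m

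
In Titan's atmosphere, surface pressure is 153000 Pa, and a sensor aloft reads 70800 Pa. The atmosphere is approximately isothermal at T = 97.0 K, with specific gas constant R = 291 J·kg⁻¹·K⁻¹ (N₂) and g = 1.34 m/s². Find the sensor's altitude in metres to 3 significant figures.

z ≈ 16200 m

Scale height: H = RT/g = 291 × 97.0 / 1.34 = 21065 m.
Invert the barometric formula: z = H ln(P₀/P).
P₀/P = 153000/70800 = 2.1610; ln(2.1610) = 0.77057.
z = 21065 × 0.77057 = 16232 m.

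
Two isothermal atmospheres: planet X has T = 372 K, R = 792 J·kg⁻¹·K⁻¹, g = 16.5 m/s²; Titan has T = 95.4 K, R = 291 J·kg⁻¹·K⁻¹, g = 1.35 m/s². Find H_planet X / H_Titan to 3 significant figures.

H_planet X/H_Titan ≈ 0.868

H = RT/g for each body.
H_planet X = 792 × 372 / 16.5 = 17856 m.
H_Titan = 291 × 95.4 / 1.35 = 20564 m.
H_planet X/H_Titan = 17856/20564 = 0.86831.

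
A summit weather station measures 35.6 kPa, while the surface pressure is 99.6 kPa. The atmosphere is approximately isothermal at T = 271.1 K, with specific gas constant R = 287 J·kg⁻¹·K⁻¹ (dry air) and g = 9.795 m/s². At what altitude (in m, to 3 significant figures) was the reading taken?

z ≈ 8170 m

Scale height: H = RT/g = 287 × 271.1 / 9.795 = 7943.4 m.
Invert the barometric formula: z = H ln(P₀/P).
P₀/P = 99.6/35.6 = 2.7978; ln(2.7978) = 1.0288.
z = 7943.4 × 1.0288 = 8172.2 m.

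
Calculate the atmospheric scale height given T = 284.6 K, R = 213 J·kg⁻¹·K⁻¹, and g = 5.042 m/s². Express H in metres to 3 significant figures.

H ≈ 12000 m

The scale height of an isothermal atmosphere is H = RT/g.
H = 213 × 284.6 / 5.042 = 60620/5.042 = 12023 m.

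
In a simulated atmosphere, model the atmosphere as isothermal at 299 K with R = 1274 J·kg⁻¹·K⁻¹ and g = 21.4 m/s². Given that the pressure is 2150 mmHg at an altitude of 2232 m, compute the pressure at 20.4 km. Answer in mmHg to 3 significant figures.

Scale height: H = RT/g = 1274 × 299 / 21.4 = 17800 m.
Between two levels, P₂ = P₁ exp(−Δz/H) with Δz = z₂ − z₁.
Δz = 20400 − 2232.0 = 18168 m; Δz/H = 18168/17800 = 1.0207.
P₂ = 2150 × exp(−1.0207) = 2150 × 0.36034 = 774.73 mmHg.

P ≈ 775 mmHg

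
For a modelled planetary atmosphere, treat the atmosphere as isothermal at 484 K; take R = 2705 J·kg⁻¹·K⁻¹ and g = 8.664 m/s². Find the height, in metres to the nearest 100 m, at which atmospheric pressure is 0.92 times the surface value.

Scale height: H = RT/g = 2705 × 484 / 8.664 = 151110 m.
Set P/P₀ = exp(−z/H) = 0.92, so z = −H ln(0.92).
−ln(0.92) = 0.083382; z = 151110 × 0.083382 = 12600 m.

z ≈ 12600 m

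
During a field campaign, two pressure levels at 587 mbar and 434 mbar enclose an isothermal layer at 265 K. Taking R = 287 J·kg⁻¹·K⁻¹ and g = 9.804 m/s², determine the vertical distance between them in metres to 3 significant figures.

Hypsometric equation: Δz = (R T̄/g) ln(P₁/P₂).
R T̄/g = 287 × 265 / 9.804 = 7757.5 m.
ln(587/434) = ln(1.3525) = 0.30195.
Δz = 7757.5 × 0.30195 = 2342.4 m.

Δz ≈ 2340 m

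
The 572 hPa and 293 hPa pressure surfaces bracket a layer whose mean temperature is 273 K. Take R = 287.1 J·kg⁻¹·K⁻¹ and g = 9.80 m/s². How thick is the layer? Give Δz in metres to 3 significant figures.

Δz ≈ 5350 m

Hypsometric equation: Δz = (R T̄/g) ln(P₁/P₂).
R T̄/g = 287.1 × 273 / 9.80 = 7997.8 m.
ln(572/293) = ln(1.9522) = 0.66896.
Δz = 7997.8 × 0.66896 = 5350.2 m.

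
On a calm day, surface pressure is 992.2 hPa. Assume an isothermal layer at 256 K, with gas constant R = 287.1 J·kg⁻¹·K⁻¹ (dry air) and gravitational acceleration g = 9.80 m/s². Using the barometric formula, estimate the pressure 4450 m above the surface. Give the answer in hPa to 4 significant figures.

P ≈ 548.2 hPa

Scale height: H = RT/g = 287.1 × 256 / 9.80 = 7499.8 m.
Barometric formula: P = P₀ exp(−z/H).
z/H = 4450.0/7499.8 = 0.59335; exp(−0.59335) = 0.55247.
P = 992.2 × 0.55247 = 548.16 hPa.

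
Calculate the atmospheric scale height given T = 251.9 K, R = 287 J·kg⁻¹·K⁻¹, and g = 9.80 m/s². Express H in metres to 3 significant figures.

H ≈ 7380 m

The scale height of an isothermal atmosphere is H = RT/g.
H = 287 × 251.9 / 9.80 = 72295/9.80 = 7377.0 m.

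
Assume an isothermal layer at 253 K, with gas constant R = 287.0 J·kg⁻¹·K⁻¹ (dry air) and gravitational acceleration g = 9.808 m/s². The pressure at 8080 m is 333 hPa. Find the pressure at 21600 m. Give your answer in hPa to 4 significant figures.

P ≈ 53.62 hPa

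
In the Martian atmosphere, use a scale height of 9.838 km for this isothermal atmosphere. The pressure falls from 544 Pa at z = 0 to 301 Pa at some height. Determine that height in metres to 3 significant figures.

z ≈ 5820 m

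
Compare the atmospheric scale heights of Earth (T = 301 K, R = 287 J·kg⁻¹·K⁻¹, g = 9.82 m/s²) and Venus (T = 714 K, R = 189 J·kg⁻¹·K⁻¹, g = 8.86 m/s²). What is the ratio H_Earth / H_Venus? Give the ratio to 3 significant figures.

H_Earth/H_Venus ≈ 0.578

H = RT/g for each body.
H_Earth = 287 × 301 / 9.82 = 8797.0 m.
H_Venus = 189 × 714 / 8.86 = 15231 m.
H_Earth/H_Venus = 8797.0/15231 = 0.57757.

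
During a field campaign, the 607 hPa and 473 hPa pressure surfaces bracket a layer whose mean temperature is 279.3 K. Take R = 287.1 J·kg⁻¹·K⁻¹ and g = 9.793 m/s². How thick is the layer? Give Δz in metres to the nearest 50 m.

Δz ≈ 2050 m

Hypsometric equation: Δz = (R T̄/g) ln(P₁/P₂).
R T̄/g = 287.1 × 279.3 / 9.793 = 8188.2 m.
ln(607/473) = ln(1.2833) = 0.24943.
Δz = 8188.2 × 0.24943 = 2042.4 m.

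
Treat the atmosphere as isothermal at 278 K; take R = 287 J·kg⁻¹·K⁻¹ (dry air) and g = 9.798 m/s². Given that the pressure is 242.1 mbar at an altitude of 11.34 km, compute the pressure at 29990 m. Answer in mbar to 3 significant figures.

Scale height: H = RT/g = 287 × 278 / 9.798 = 8143.1 m.
Between two levels, P₂ = P₁ exp(−Δz/H) with Δz = z₂ − z₁.
Δz = 29990 − 11340 = 18650 m; Δz/H = 18650/8143.1 = 2.2903.
P₂ = 242.1 × exp(−2.2903) = 242.1 × 0.10124 = 24.510 mbar.

P ≈ 24.5 mbar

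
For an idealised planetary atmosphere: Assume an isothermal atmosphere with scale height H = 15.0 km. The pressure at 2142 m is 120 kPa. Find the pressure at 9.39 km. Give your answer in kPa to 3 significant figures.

P ≈ 74.0 kPa

Between two levels, P₂ = P₁ exp(−Δz/H) with Δz = z₂ − z₁.
Δz = 9390.0 − 2142.0 = 7248.0 m; Δz/H = 7248.0/15000 = 0.48320.
P₂ = 120 × exp(−0.48320) = 120 × 0.61681 = 74.017 kPa.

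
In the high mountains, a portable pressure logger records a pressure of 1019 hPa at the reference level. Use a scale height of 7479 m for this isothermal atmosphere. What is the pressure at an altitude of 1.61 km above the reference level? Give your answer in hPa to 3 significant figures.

P ≈ 822 hPa

Barometric formula: P = P₀ exp(−z/H).
z/H = 1610.0/7479.0 = 0.21527; exp(−0.21527) = 0.80632.
P = 1019 × 0.80632 = 821.64 hPa.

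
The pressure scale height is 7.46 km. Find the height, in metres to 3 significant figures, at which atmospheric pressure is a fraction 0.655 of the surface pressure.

z ≈ 3160 m

Set P/P₀ = exp(−z/H) = 0.655, so z = −H ln(0.655).
−ln(0.655) = 0.42312; z = 7460.0 × 0.42312 = 3156.5 m.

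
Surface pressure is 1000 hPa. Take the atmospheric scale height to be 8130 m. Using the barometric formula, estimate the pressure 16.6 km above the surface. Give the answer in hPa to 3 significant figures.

Barometric formula: P = P₀ exp(−z/H).
z/H = 16600/8130.0 = 2.0418; exp(−2.0418) = 0.12979.
P = 1000 × 0.12979 = 129.79 hPa.

P ≈ 130 hPa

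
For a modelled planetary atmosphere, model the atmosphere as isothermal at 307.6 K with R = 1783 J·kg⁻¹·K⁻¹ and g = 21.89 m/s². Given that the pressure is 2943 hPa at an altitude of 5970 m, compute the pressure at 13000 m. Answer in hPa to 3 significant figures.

P ≈ 2220 hPa

Scale height: H = RT/g = 1783 × 307.6 / 21.89 = 25055 m.
Between two levels, P₂ = P₁ exp(−Δz/H) with Δz = z₂ − z₁.
Δz = 13000 − 5970.0 = 7030.0 m; Δz/H = 7030.0/25055 = 0.28058.
P₂ = 2943 × exp(−0.28058) = 2943 × 0.75535 = 2223.0 hPa.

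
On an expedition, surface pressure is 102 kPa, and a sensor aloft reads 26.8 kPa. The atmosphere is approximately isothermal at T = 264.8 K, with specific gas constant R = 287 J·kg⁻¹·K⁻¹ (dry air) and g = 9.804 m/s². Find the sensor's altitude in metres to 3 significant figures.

Scale height: H = RT/g = 287 × 264.8 / 9.804 = 7751.7 m.
Invert the barometric formula: z = H ln(P₀/P).
P₀/P = 102/26.8 = 3.8060; ln(3.8060) = 1.3366.
z = 7751.7 × 1.3366 = 10361 m.

z ≈ 10400 m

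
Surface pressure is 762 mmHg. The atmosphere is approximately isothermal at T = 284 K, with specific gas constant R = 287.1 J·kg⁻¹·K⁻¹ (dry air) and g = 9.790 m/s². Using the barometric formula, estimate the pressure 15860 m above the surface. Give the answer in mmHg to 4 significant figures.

Scale height: H = RT/g = 287.1 × 284 / 9.790 = 8328.5 m.
Barometric formula: P = P₀ exp(−z/H).
z/H = 15860/8328.5 = 1.9043; exp(−1.9043) = 0.14893.
P = 762 × 0.14893 = 113.48 mmHg.

P ≈ 113.5 mmHg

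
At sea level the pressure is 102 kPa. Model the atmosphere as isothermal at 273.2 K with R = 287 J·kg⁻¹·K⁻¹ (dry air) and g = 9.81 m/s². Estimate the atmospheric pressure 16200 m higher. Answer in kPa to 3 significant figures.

Scale height: H = RT/g = 287 × 273.2 / 9.81 = 7992.7 m.
Barometric formula: P = P₀ exp(−z/H).
z/H = 16200/7992.7 = 2.0268; exp(−2.0268) = 0.13176.
P = 102 × 0.13176 = 13.440 kPa.

P ≈ 13.4 kPa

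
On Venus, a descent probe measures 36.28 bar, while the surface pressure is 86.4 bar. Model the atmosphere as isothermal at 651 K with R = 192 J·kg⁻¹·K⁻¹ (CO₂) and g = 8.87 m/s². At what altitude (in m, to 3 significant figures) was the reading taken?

Scale height: H = RT/g = 192 × 651 / 8.87 = 14092 m.
Invert the barometric formula: z = H ln(P₀/P).
P₀/P = 86.4/36.28 = 2.3815; ln(2.3815) = 0.86773.
z = 14092 × 0.86773 = 12228 m.

z ≈ 12200 m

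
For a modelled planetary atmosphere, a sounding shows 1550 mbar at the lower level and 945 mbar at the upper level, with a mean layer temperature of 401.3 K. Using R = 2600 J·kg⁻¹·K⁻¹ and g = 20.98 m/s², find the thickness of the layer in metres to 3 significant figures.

Δz ≈ 24600 m

Hypsometric equation: Δz = (R T̄/g) ln(P₁/P₂).
R T̄/g = 2600 × 401.3 / 20.98 = 49732 m.
ln(1550/945) = ln(1.6402) = 0.49482.
Δz = 49732 × 0.49482 = 24608 m.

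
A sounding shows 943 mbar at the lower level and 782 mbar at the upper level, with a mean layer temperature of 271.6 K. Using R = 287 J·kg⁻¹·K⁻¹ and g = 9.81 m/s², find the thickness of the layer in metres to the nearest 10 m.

Hypsometric equation: Δz = (R T̄/g) ln(P₁/P₂).
R T̄/g = 287 × 271.6 / 9.81 = 7945.9 m.
ln(943/782) = ln(1.2059) = 0.18723.
Δz = 7945.9 × 0.18723 = 1487.7 m.

Δz ≈ 1490 m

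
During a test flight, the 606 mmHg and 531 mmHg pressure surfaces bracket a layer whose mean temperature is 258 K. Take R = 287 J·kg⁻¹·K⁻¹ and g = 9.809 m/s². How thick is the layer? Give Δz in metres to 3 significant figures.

Hypsometric equation: Δz = (R T̄/g) ln(P₁/P₂).
R T̄/g = 287 × 258 / 9.809 = 7548.8 m.
ln(606/531) = ln(1.1412) = 0.13208.
Δz = 7548.8 × 0.13208 = 997.05 m.

Δz ≈ 997 m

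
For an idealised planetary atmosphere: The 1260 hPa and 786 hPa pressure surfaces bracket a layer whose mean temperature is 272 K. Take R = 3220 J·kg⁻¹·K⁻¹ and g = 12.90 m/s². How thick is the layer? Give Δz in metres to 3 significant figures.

Δz ≈ 32000 m

Hypsometric equation: Δz = (R T̄/g) ln(P₁/P₂).
R T̄/g = 3220 × 272 / 12.90 = 67895 m.
ln(1260/786) = ln(1.6031) = 0.47194.
Δz = 67895 × 0.47194 = 32042 m.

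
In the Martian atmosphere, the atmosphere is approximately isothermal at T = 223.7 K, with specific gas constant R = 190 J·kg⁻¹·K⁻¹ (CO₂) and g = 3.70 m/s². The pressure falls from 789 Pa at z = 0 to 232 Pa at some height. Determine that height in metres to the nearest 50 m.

z ≈ 14050 m

Scale height: H = RT/g = 190 × 223.7 / 3.70 = 11487 m.
Invert the barometric formula: z = H ln(P₀/P).
P₀/P = 789/232 = 3.4009; ln(3.4009) = 1.2240.
z = 11487 × 1.2240 = 14060 m.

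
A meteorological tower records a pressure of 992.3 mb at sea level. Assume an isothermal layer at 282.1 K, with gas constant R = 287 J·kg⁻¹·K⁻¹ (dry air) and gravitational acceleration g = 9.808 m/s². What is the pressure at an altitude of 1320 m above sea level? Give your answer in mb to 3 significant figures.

Scale height: H = RT/g = 287 × 282.1 / 9.808 = 8254.8 m.
Barometric formula: P = P₀ exp(−z/H).
z/H = 1320.0/8254.8 = 0.15991; exp(−0.15991) = 0.85222.
P = 992.3 × 0.85222 = 845.66 mb.

P ≈ 846 mb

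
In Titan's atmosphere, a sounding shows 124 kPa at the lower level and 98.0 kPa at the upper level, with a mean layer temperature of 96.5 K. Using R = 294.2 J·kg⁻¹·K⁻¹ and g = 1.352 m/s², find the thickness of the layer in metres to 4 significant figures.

Δz ≈ 4941 m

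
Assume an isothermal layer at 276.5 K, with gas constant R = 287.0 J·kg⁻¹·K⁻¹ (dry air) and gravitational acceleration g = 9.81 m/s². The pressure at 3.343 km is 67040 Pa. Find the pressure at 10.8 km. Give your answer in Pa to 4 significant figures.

Scale height: H = RT/g = 287.0 × 276.5 / 9.81 = 8089.2 m.
Between two levels, P₂ = P₁ exp(−Δz/H) with Δz = z₂ − z₁.
Δz = 10800 − 3343.0 = 7457.0 m; Δz/H = 7457.0/8089.2 = 0.92185.
P₂ = 67040 × exp(−0.92185) = 67040 × 0.39778 = 26667 Pa.

P ≈ 26670 Pa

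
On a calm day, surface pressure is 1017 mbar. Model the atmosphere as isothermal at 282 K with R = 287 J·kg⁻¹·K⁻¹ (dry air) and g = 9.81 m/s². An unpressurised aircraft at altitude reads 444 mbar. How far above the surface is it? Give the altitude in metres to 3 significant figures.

Scale height: H = RT/g = 287 × 282 / 9.81 = 8250.2 m.
Invert the barometric formula: z = H ln(P₀/P).
P₀/P = 1017/444 = 2.2905; ln(2.2905) = 0.82877.
z = 8250.2 × 0.82877 = 6837.5 m.

z ≈ 6840 m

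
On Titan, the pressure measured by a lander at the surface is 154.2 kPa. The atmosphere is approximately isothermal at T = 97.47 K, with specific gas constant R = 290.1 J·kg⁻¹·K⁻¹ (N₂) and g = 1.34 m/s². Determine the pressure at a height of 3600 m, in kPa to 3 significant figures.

Scale height: H = RT/g = 290.1 × 97.47 / 1.34 = 21102 m.
Barometric formula: P = P₀ exp(−z/H).
z/H = 3600.0/21102 = 0.17060; exp(−0.17060) = 0.84316.
P = 154.2 × 0.84316 = 130.02 kPa.

P ≈ 130 kPa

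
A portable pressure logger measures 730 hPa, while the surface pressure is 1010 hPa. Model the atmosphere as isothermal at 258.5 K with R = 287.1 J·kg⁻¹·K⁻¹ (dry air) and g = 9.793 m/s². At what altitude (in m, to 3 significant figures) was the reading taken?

Scale height: H = RT/g = 287.1 × 258.5 / 9.793 = 7578.4 m.
Invert the barometric formula: z = H ln(P₀/P).
P₀/P = 1010/730 = 1.3836; ln(1.3836) = 0.32469.
z = 7578.4 × 0.32469 = 2460.6 m.

z ≈ 2460 m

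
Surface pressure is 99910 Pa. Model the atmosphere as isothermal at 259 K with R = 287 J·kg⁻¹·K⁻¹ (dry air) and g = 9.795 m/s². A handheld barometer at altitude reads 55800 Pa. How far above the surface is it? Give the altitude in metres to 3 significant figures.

z ≈ 4420 m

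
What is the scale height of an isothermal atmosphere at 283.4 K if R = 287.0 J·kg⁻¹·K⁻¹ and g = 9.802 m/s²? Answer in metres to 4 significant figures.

The scale height of an isothermal atmosphere is H = RT/g.
H = 287.0 × 283.4 / 9.802 = 81336/9.802 = 8297.9 m.

H ≈ 8298 m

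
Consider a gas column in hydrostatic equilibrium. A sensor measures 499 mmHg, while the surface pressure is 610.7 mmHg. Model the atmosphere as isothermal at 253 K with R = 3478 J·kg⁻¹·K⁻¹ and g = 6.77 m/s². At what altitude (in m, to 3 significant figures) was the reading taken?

Scale height: H = RT/g = 3478 × 253 / 6.77 = 129980 m.
Invert the barometric formula: z = H ln(P₀/P).
P₀/P = 610.7/499 = 1.2238; ln(1.2238) = 0.20196.
z = 129980 × 0.20196 = 26251 m.

z ≈ 26300 m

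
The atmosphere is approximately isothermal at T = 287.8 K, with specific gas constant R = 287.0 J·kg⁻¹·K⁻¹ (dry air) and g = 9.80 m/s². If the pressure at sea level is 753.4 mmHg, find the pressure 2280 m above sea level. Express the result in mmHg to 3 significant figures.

P ≈ 575 mmHg

Scale height: H = RT/g = 287.0 × 287.8 / 9.80 = 8428.4 m.
Barometric formula: P = P₀ exp(−z/H).
z/H = 2280.0/8428.4 = 0.27051; exp(−0.27051) = 0.76299.
P = 753.4 × 0.76299 = 574.84 mmHg.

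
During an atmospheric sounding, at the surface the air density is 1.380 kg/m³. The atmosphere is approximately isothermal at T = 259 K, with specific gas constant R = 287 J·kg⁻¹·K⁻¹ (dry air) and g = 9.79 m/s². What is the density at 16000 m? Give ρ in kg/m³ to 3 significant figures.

Scale height: H = RT/g = 287 × 259 / 9.79 = 7592.7 m.
In an isothermal atmosphere, density decays like pressure: ρ = ρ₀ exp(−z/H).
z/H = 16000/7592.7 = 2.1073; exp(−2.1073) = 0.12157.
ρ = 1.380 × 0.12157 = 0.16777 kg/m³.

ρ ≈ 0.168 kg/m³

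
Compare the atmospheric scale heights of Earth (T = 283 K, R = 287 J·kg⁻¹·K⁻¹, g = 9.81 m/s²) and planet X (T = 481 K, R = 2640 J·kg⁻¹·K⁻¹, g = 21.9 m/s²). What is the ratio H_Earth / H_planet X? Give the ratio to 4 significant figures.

H_Earth/H_planet X ≈ 0.1428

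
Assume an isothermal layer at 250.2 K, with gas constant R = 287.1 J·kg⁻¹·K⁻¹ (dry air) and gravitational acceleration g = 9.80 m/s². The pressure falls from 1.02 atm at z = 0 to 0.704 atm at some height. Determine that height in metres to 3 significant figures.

z ≈ 2720 m

Scale height: H = RT/g = 287.1 × 250.2 / 9.80 = 7329.8 m.
Invert the barometric formula: z = H ln(P₀/P).
P₀/P = 1.02/0.704 = 1.4489; ln(1.4489) = 0.37080.
z = 7329.8 × 0.37080 = 2717.9 m.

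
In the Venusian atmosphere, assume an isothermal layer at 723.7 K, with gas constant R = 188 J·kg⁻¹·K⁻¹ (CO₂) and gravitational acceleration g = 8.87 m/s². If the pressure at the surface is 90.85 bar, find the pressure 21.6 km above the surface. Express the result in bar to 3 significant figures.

Scale height: H = RT/g = 188 × 723.7 / 8.87 = 15339 m.
Barometric formula: P = P₀ exp(−z/H).
z/H = 21600/15339 = 1.4082; exp(−1.4082) = 0.24458.
P = 90.85 × 0.24458 = 22.220 bar.

P ≈ 22.2 bar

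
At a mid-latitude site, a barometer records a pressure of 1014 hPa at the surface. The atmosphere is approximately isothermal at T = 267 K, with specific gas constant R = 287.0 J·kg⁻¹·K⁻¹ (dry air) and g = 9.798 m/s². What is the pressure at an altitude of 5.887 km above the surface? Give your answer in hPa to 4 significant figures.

Scale height: H = RT/g = 287.0 × 267 / 9.798 = 7820.9 m.
Barometric formula: P = P₀ exp(−z/H).
z/H = 5887.0/7820.9 = 0.75273; exp(−0.75273) = 0.47108.
P = 1014 × 0.47108 = 477.68 hPa.

P ≈ 477.7 hPa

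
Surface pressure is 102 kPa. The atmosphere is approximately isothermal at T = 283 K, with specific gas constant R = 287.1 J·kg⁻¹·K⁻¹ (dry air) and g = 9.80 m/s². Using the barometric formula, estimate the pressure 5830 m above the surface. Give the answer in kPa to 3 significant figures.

P ≈ 50.5 kPa

Scale height: H = RT/g = 287.1 × 283 / 9.80 = 8290.7 m.
Barometric formula: P = P₀ exp(−z/H).
z/H = 5830.0/8290.7 = 0.70320; exp(−0.70320) = 0.49500.
P = 102 × 0.49500 = 50.490 kPa.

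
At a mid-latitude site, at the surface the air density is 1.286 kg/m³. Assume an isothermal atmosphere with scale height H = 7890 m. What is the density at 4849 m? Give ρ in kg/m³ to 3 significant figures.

In an isothermal atmosphere, density decays like pressure: ρ = ρ₀ exp(−z/H).
z/H = 4849.0/7890.0 = 0.61458; exp(−0.61458) = 0.54087.
ρ = 1.286 × 0.54087 = 0.69556 kg/m³.

ρ ≈ 0.696 kg/m³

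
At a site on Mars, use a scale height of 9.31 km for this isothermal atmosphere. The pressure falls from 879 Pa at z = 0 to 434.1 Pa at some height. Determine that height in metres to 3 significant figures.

z ≈ 6570 m

Invert the barometric formula: z = H ln(P₀/P).
P₀/P = 879/434.1 = 2.0249; ln(2.0249) = 0.70552.
z = 9310.0 × 0.70552 = 6568.4 m.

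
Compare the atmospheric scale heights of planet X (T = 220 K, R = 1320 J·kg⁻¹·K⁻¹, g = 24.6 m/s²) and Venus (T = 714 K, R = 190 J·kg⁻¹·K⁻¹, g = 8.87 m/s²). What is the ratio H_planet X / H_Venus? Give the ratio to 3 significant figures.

H_planet X/H_Venus ≈ 0.772

H = RT/g for each body.
H_planet X = 1320 × 220 / 24.6 = 11805 m.
H_Venus = 190 × 714 / 8.87 = 15294 m.
H_planet X/H_Venus = 11805/15294 = 0.77187.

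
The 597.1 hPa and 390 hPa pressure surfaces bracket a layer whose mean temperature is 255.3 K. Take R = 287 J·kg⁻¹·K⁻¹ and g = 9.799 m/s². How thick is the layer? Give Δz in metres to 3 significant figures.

Δz ≈ 3180 m

Hypsometric equation: Δz = (R T̄/g) ln(P₁/P₂).
R T̄/g = 287 × 255.3 / 9.799 = 7477.4 m.
ln(597.1/390) = ln(1.5310) = 0.42592.
Δz = 7477.4 × 0.42592 = 3184.8 m.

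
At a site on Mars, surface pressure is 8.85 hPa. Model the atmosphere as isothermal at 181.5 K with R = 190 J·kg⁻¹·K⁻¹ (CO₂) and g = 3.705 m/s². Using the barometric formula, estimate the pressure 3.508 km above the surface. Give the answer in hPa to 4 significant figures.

P ≈ 6.071 hPa

Scale height: H = RT/g = 190 × 181.5 / 3.705 = 9307.7 m.
Barometric formula: P = P₀ exp(−z/H).
z/H = 3508.0/9307.7 = 0.37689; exp(−0.37689) = 0.68599.
P = 8.85 × 0.68599 = 6.0710 hPa.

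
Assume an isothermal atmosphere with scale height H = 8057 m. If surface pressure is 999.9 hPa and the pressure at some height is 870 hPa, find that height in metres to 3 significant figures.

z ≈ 1120 m

Invert the barometric formula: z = H ln(P₀/P).
P₀/P = 999.9/870 = 1.1493; ln(1.1493) = 0.13915.
z = 8057.0 × 0.13915 = 1121.1 m.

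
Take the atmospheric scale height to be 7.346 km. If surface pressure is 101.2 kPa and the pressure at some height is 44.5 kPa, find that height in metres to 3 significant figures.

Invert the barometric formula: z = H ln(P₀/P).
P₀/P = 101.2/44.5 = 2.2742; ln(2.2742) = 0.82163.
z = 7346.0 × 0.82163 = 6035.7 m.

z ≈ 6040 m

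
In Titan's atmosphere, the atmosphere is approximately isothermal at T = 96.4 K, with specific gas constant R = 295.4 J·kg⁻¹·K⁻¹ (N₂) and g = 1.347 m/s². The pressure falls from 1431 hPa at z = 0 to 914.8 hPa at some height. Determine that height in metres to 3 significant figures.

z ≈ 9460 m

Scale height: H = RT/g = 295.4 × 96.4 / 1.347 = 21141 m.
Invert the barometric formula: z = H ln(P₀/P).
P₀/P = 1431/914.8 = 1.5643; ln(1.5643) = 0.44744.
z = 21141 × 0.44744 = 9459.3 m.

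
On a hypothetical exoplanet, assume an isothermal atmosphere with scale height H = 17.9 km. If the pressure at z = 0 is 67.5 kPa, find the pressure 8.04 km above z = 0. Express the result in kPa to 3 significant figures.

P ≈ 43.1 kPa

Barometric formula: P = P₀ exp(−z/H).
z/H = 8040.0/17900 = 0.44916; exp(−0.44916) = 0.63816.
P = 67.5 × 0.63816 = 43.076 kPa.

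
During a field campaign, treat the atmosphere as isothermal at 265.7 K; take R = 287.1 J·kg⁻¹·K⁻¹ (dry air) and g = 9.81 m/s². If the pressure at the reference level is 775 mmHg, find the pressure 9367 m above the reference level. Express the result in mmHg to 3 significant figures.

Scale height: H = RT/g = 287.1 × 265.7 / 9.81 = 7776.0 m.
Barometric formula: P = P₀ exp(−z/H).
z/H = 9367.0/7776.0 = 1.2046; exp(−1.2046) = 0.29981.
P = 775 × 0.29981 = 232.35 mmHg.

P ≈ 232 mmHg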